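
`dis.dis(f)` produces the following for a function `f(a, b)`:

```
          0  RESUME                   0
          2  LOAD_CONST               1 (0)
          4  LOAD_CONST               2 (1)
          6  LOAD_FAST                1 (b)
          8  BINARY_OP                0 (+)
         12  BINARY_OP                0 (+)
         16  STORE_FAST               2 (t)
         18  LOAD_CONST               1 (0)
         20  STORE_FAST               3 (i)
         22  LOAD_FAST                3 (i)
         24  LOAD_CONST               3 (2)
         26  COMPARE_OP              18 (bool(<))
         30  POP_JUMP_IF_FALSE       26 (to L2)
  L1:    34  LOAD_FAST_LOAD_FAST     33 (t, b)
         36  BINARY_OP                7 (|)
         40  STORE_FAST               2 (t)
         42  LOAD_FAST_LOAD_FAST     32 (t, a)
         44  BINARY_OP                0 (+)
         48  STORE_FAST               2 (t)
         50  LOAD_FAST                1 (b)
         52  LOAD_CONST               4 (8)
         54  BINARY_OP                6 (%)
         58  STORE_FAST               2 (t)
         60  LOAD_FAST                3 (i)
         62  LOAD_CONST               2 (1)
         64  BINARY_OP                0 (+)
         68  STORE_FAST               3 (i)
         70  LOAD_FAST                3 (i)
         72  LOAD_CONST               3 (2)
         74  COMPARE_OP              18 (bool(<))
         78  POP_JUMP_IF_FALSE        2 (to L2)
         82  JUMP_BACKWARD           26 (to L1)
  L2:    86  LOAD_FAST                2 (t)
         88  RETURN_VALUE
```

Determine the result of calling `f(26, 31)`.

LOAD_CONST → push 0. Stack: [0]
LOAD_CONST → push 1. Stack: [0, 1]
LOAD_FAST b → push 31. Stack: [0, 1, 31]
BINARY_OP + → 1 + 31 = 32. Stack: [0, 32]
BINARY_OP + → 0 + 32 = 32. Stack: [32]
STORE_FAST t → t=32. Stack: []
LOAD_CONST → push 0. Stack: [0]
STORE_FAST i → i=0. Stack: []
LOAD_FAST i → push 0. Stack: [0]
LOAD_CONST → push 2. Stack: [0, 2]
COMPARE_OP bool(<) → 0 vs 2 = True. Stack: [True]
POP_JUMP_IF_FALSE → pop True; no jump. Stack: []
LOAD_FAST_LOAD_FAST t,b → push 32,31. Stack: [32, 31]
BINARY_OP | → 32 | 31 = 63. Stack: [63]
STORE_FAST t → t=63. Stack: []
LOAD_FAST_LOAD_FAST t,a → push 63,26. Stack: [63, 26]
BINARY_OP + → 63 + 26 = 89. Stack: [89]
STORE_FAST t → t=89. Stack: []
LOAD_FAST b → push 31. Stack: [31]
LOAD_CONST → push 8. Stack: [31, 8]
BINARY_OP % → 31 % 8 = 7. Stack: [7]
STORE_FAST t → t=7. Stack: []
LOAD_FAST i → push 0. Stack: [0]
LOAD_CONST → push 1. Stack: [0, 1]
BINARY_OP + → 0 + 1 = 1. Stack: [1]
STORE_FAST i → i=1. Stack: []
LOAD_FAST i → push 1. Stack: [1]
LOAD_CONST → push 2. Stack: [1, 2]
COMPARE_OP bool(<) → 1 vs 2 = True. Stack: [True]
POP_JUMP_IF_FALSE → pop True; no jump. Stack: []
LOAD_FAST_LOAD_FAST t,b → push 7,31. Stack: [7, 31]
BINARY_OP | → 7 | 31 = 31. Stack: [31]
STORE_FAST t → t=31. Stack: []
LOAD_FAST_LOAD_FAST t,a → push 31,26. Stack: [31, 26]
BINARY_OP + → 31 + 26 = 57. Stack: [57]
STORE_FAST t → t=57. Stack: []
LOAD_FAST b → push 31. Stack: [31]
LOAD_CONST → push 8. Stack: [31, 8]
BINARY_OP % → 31 % 8 = 7. Stack: [7]
STORE_FAST t → t=7. Stack: []
LOAD_FAST i → push 1. Stack: [1]
LOAD_CONST → push 1. Stack: [1, 1]
BINARY_OP + → 1 + 1 = 2. Stack: [2]
STORE_FAST i → i=2. Stack: []
LOAD_FAST i → push 2. Stack: [2]
LOAD_CONST → push 2. Stack: [2, 2]
COMPARE_OP bool(<) → 2 vs 2 = False. Stack: [False]
POP_JUMP_IF_FALSE → pop False; jump. Stack: []
LOAD_FAST t → push 7. Stack: [7]
RETURN_VALUE → return 7.

7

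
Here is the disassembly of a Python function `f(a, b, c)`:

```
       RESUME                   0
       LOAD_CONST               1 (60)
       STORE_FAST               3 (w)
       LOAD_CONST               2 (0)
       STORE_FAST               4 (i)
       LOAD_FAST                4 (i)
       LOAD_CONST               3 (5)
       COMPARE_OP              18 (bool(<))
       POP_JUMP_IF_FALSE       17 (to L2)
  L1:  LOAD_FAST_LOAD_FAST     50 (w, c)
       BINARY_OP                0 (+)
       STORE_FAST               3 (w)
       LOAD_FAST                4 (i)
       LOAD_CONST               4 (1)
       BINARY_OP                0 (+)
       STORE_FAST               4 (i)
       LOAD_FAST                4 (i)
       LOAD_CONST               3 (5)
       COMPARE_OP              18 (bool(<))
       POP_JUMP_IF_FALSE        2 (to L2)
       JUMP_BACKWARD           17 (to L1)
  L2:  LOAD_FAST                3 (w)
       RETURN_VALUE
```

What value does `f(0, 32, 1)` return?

LOAD_CONST → push 60. Stack: [60]
STORE_FAST w → w=60. Stack: []
LOAD_CONST → push 0. Stack: [0]
STORE_FAST i → i=0. Stack: []
LOAD_FAST i → push 0. Stack: [0]
LOAD_CONST → push 5. Stack: [0, 5]
COMPARE_OP bool(<) → 0 vs 5 = True. Stack: [True]
POP_JUMP_IF_FALSE → pop True; no jump. Stack: []
LOAD_FAST_LOAD_FAST w,c → push 60,1. Stack: [60, 1]
BINARY_OP + → 60 + 1 = 61. Stack: [61]
STORE_FAST w → w=61. Stack: []
LOAD_FAST i → push 0. Stack: [0]
LOAD_CONST → push 1. Stack: [0, 1]
BINARY_OP + → 0 + 1 = 1. Stack: [1]
STORE_FAST i → i=1. Stack: []
LOAD_FAST i → push 1. Stack: [1]
LOAD_CONST → push 5. Stack: [1, 5]
COMPARE_OP bool(<) → 1 vs 5 = True. Stack: [True]
POP_JUMP_IF_FALSE → pop True; no jump. Stack: []
LOAD_FAST_LOAD_FAST w,c → push 61,1. Stack: [61, 1]
BINARY_OP + → 61 + 1 = 62. Stack: [62]
STORE_FAST w → w=62. Stack: []
LOAD_FAST i → push 1. Stack: [1]
LOAD_CONST → push 1. Stack: [1, 1]
BINARY_OP + → 1 + 1 = 2. Stack: [2]
STORE_FAST i → i=2. Stack: []
LOAD_FAST i → push 2. Stack: [2]
LOAD_CONST → push 5. Stack: [2, 5]
COMPARE_OP bool(<) → 2 vs 5 = True. Stack: [True]
POP_JUMP_IF_FALSE → pop True; no jump. Stack: []
LOAD_FAST_LOAD_FAST w,c → push 62,1. Stack: [62, 1]
BINARY_OP + → 62 + 1 = 63. Stack: [63]
STORE_FAST w → w=63. Stack: []
LOAD_FAST i → push 2. Stack: [2]
LOAD_CONST → push 1. Stack: [2, 1]
BINARY_OP + → 2 + 1 = 3. Stack: [3]
STORE_FAST i → i=3. Stack: []
LOAD_FAST i → push 3. Stack: [3]
LOAD_CONST → push 5. Stack: [3, 5]
COMPARE_OP bool(<) → 3 vs 5 = True. Stack: [True]
POP_JUMP_IF_FALSE → pop True; no jump. Stack: []
LOAD_FAST_LOAD_FAST w,c → push 63,1. Stack: [63, 1]
BINARY_OP + → 63 + 1 = 64. Stack: [64]
STORE_FAST w → w=64. Stack: []
LOAD_FAST i → push 3. Stack: [3]
LOAD_CONST → push 1. Stack: [3, 1]
BINARY_OP + → 3 + 1 = 4. Stack: [4]
STORE_FAST i → i=4. Stack: []
LOAD_FAST i → push 4. Stack: [4]
LOAD_CONST → push 5. Stack: [4, 5]
COMPARE_OP bool(<) → 4 vs 5 = True. Stack: [True]
POP_JUMP_IF_FALSE → pop True; no jump. Stack: []
LOAD_FAST_LOAD_FAST w,c → push 64,1. Stack: [64, 1]
BINARY_OP + → 64 + 1 = 65. Stack: [65]
STORE_FAST w → w=65. Stack: []
LOAD_FAST i → push 4. Stack: [4]
LOAD_CONST → push 1. Stack: [4, 1]
BINARY_OP + → 4 + 1 = 5. Stack: [5]
STORE_FAST i → i=5. Stack: []
LOAD_FAST i → push 5. Stack: [5]
LOAD_CONST → push 5. Stack: [5, 5]
COMPARE_OP bool(<) → 5 vs 5 = False. Stack: [False]
POP_JUMP_IF_FALSE → pop False; jump. Stack: []
LOAD_FAST w → push 65. Stack: [65]
RETURN_VALUE → return 65.

65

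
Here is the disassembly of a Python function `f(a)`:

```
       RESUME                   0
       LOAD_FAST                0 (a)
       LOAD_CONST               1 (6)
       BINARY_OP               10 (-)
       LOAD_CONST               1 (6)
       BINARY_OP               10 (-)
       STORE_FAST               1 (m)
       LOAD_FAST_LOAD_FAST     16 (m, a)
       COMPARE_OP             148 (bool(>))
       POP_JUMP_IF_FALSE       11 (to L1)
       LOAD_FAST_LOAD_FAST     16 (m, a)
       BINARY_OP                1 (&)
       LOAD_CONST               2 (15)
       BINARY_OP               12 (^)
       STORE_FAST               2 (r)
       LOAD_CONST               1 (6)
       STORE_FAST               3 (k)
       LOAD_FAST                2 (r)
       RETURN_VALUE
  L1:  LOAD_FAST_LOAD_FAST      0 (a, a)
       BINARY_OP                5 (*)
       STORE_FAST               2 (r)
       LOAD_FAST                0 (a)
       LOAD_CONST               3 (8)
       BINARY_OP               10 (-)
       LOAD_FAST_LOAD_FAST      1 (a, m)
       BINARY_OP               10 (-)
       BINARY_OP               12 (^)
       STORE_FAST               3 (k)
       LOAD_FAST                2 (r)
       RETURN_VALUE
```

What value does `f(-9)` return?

81

LOAD_FAST a → push -9. Stack: [-9]
LOAD_CONST → push 6. Stack: [-9, 6]
BINARY_OP - → -9 - 6 = -15. Stack: [-15]
LOAD_CONST → push 6. Stack: [-15, 6]
BINARY_OP - → -15 - 6 = -21. Stack: [-21]
STORE_FAST m → m=-21. Stack: []
LOAD_FAST_LOAD_FAST m,a → push -21,-9. Stack: [-21, -9]
COMPARE_OP bool(>) → -21 vs -9 = False. Stack: [False]
POP_JUMP_IF_FALSE → pop False; jump. Stack: []
LOAD_FAST_LOAD_FAST a,a → push -9,-9. Stack: [-9, -9]
BINARY_OP * → -9 * -9 = 81. Stack: [81]
STORE_FAST r → r=81. Stack: []
LOAD_FAST a → push -9. Stack: [-9]
LOAD_CONST → push 8. Stack: [-9, 8]
BINARY_OP - → -9 - 8 = -17. Stack: [-17]
LOAD_FAST_LOAD_FAST a,m → push -9,-21. Stack: [-17, -9, -21]
BINARY_OP - → -9 - -21 = 12. Stack: [-17, 12]
BINARY_OP ^ → -17 ^ 12 = -29. Stack: [-29]
STORE_FAST k → k=-29. Stack: []
LOAD_FAST r → push 81. Stack: [81]
RETURN_VALUE → return 81.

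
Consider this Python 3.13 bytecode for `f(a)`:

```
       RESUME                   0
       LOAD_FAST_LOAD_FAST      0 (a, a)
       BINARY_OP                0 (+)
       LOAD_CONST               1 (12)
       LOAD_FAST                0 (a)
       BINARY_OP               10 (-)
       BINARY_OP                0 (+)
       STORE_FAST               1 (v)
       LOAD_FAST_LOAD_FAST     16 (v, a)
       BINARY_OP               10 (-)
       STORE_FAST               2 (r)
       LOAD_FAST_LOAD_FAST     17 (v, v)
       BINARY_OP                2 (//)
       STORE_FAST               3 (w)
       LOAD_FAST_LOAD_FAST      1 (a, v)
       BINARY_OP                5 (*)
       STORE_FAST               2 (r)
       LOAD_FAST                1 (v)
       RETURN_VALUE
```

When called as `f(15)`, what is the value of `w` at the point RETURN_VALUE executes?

LOAD_FAST_LOAD_FAST a,a → push 15,15. Stack: [15, 15]
BINARY_OP + → 15 + 15 = 30. Stack: [30]
LOAD_CONST → push 12. Stack: [30, 12]
LOAD_FAST a → push 15. Stack: [30, 12, 15]
BINARY_OP - → 12 - 15 = -3. Stack: [30, -3]
BINARY_OP + → 30 + -3 = 27. Stack: [27]
STORE_FAST v → v=27. Stack: []
LOAD_FAST_LOAD_FAST v,a → push 27,15. Stack: [27, 15]
BINARY_OP - → 27 - 15 = 12. Stack: [12]
STORE_FAST r → r=12. Stack: []
LOAD_FAST_LOAD_FAST v,v → push 27,27. Stack: [27, 27]
BINARY_OP // → 27 // 27 = 1. Stack: [1]
STORE_FAST w → w=1. Stack: []
LOAD_FAST_LOAD_FAST a,v → push 15,27. Stack: [15, 27]
BINARY_OP * → 15 * 27 = 405. Stack: [405]
STORE_FAST r → r=405. Stack: []
LOAD_FAST v → push 27. Stack: [27]
RETURN_VALUE → return 27.

1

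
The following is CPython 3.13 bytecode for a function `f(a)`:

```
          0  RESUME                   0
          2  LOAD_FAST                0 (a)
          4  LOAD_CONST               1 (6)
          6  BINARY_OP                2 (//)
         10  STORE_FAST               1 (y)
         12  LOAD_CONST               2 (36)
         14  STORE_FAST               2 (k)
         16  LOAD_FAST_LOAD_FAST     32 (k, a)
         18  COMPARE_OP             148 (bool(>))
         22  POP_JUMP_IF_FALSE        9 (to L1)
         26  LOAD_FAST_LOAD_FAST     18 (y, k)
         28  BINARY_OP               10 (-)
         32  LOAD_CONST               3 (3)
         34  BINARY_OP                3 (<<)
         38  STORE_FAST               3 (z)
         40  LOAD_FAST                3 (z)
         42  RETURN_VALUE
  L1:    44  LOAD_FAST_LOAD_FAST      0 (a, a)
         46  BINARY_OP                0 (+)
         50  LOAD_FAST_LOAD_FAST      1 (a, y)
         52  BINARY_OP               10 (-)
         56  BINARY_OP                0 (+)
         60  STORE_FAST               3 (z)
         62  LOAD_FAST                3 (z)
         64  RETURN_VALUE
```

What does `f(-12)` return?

-304

LOAD_FAST a → push -12. Stack: [-12]
LOAD_CONST → push 6. Stack: [-12, 6]
BINARY_OP // → -12 // 6 = -2. Stack: [-2]
STORE_FAST y → y=-2. Stack: []
LOAD_CONST → push 36. Stack: [36]
STORE_FAST k → k=36. Stack: []
LOAD_FAST_LOAD_FAST k,a → push 36,-12. Stack: [36, -12]
COMPARE_OP bool(>) → 36 vs -12 = True. Stack: [True]
POP_JUMP_IF_FALSE → pop True; no jump. Stack: []
LOAD_FAST_LOAD_FAST y,k → push -2,36. Stack: [-2, 36]
BINARY_OP - → -2 - 36 = -38. Stack: [-38]
LOAD_CONST → push 3. Stack: [-38, 3]
BINARY_OP << → -38 << 3 = -304. Stack: [-304]
STORE_FAST z → z=-304. Stack: []
LOAD_FAST z → push -304. Stack: [-304]
RETURN_VALUE → return -304.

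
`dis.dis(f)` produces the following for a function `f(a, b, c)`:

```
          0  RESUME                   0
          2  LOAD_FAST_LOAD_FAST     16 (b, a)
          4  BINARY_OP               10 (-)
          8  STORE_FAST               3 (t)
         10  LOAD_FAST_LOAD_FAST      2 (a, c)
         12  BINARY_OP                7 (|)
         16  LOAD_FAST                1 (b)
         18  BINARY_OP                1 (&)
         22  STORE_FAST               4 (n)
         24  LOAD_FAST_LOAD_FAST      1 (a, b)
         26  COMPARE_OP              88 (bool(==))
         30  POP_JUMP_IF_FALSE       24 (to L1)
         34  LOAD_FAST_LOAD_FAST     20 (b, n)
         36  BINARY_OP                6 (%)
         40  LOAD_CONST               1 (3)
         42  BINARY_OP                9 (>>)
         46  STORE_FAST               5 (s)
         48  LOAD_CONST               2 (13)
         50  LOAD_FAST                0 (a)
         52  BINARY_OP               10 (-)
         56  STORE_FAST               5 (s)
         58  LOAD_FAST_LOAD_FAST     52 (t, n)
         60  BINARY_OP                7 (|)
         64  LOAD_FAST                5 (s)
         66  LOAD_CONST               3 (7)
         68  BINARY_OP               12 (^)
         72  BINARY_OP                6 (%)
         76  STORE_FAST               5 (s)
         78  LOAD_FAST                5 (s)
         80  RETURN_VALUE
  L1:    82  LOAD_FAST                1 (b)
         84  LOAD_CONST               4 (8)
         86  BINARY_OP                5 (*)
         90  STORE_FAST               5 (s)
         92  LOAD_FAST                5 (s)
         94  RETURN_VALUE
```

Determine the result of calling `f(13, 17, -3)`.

136

LOAD_FAST_LOAD_FAST b,a → push 17,13. Stack: [17, 13]
BINARY_OP - → 17 - 13 = 4. Stack: [4]
STORE_FAST t → t=4. Stack: []
LOAD_FAST_LOAD_FAST a,c → push 13,-3. Stack: [13, -3]
BINARY_OP | → 13 | -3 = -3. Stack: [-3]
LOAD_FAST b → push 17. Stack: [-3, 17]
BINARY_OP & → -3 & 17 = 17. Stack: [17]
STORE_FAST n → n=17. Stack: []
LOAD_FAST_LOAD_FAST a,b → push 13,17. Stack: [13, 17]
COMPARE_OP bool(==) → 13 vs 17 = False. Stack: [False]
POP_JUMP_IF_FALSE → pop False; jump. Stack: []
LOAD_FAST b → push 17. Stack: [17]
LOAD_CONST → push 8. Stack: [17, 8]
BINARY_OP * → 17 * 8 = 136. Stack: [136]
STORE_FAST s → s=136. Stack: []
LOAD_FAST s → push 136. Stack: [136]
RETURN_VALUE → return 136.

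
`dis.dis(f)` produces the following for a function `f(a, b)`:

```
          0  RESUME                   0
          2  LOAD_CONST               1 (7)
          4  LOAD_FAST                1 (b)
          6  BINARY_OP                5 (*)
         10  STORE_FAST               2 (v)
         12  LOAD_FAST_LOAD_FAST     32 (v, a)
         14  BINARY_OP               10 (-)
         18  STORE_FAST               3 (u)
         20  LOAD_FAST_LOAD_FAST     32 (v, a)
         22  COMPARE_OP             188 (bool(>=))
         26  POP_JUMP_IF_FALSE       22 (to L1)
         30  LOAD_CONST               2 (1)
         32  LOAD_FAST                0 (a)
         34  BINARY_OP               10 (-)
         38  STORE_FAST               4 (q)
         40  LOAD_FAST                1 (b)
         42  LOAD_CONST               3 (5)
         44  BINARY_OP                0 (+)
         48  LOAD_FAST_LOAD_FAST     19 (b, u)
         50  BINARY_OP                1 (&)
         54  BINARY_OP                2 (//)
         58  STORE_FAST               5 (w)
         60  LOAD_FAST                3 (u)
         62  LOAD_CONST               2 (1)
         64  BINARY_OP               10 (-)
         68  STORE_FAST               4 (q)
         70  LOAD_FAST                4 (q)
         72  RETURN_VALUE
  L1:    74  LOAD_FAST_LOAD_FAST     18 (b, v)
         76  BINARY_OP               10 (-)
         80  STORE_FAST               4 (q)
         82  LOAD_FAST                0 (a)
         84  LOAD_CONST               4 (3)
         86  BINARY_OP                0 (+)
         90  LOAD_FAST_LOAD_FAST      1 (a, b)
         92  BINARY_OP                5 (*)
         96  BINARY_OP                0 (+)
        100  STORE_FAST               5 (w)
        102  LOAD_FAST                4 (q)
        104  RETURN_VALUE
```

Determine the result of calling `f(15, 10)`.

LOAD_CONST → push 7. Stack: [7]
LOAD_FAST b → push 10. Stack: [7, 10]
BINARY_OP * → 7 * 10 = 70. Stack: [70]
STORE_FAST v → v=70. Stack: []
LOAD_FAST_LOAD_FAST v,a → push 70,15. Stack: [70, 15]
BINARY_OP - → 70 - 15 = 55. Stack: [55]
STORE_FAST u → u=55. Stack: []
LOAD_FAST_LOAD_FAST v,a → push 70,15. Stack: [70, 15]
COMPARE_OP bool(>=) → 70 vs 15 = True. Stack: [True]
POP_JUMP_IF_FALSE → pop True; no jump. Stack: []
LOAD_CONST → push 1. Stack: [1]
LOAD_FAST a → push 15. Stack: [1, 15]
BINARY_OP - → 1 - 15 = -14. Stack: [-14]
STORE_FAST q → q=-14. Stack: []
LOAD_FAST b → push 10. Stack: [10]
LOAD_CONST → push 5. Stack: [10, 5]
BINARY_OP + → 10 + 5 = 15. Stack: [15]
LOAD_FAST_LOAD_FAST b,u → push 10,55. Stack: [15, 10, 55]
BINARY_OP & → 10 & 55 = 2. Stack: [15, 2]
BINARY_OP // → 15 // 2 = 7. Stack: [7]
STORE_FAST w → w=7. Stack: []
LOAD_FAST u → push 55. Stack: [55]
LOAD_CONST → push 1. Stack: [55, 1]
BINARY_OP - → 55 - 1 = 54. Stack: [54]
STORE_FAST q → q=54. Stack: []
LOAD_FAST q → push 54. Stack: [54]
RETURN_VALUE → return 54.

54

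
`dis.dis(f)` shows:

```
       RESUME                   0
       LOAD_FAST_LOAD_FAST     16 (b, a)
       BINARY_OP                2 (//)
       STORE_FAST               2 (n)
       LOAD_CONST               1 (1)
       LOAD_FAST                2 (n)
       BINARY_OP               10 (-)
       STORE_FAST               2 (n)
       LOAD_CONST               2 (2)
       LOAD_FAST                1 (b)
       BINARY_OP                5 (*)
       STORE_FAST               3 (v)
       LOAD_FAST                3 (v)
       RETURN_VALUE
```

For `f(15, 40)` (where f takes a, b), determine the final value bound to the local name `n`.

LOAD_FAST_LOAD_FAST b,a → push 40,15. Stack: [40, 15]
BINARY_OP // → 40 // 15 = 2. Stack: [2]
STORE_FAST n → n=2. Stack: []
LOAD_CONST → push 1. Stack: [1]
LOAD_FAST n → push 2. Stack: [1, 2]
BINARY_OP - → 1 - 2 = -1. Stack: [-1]
STORE_FAST n → n=-1. Stack: []
LOAD_CONST → push 2. Stack: [2]
LOAD_FAST b → push 40. Stack: [2, 40]
BINARY_OP * → 2 * 40 = 80. Stack: [80]
STORE_FAST v → v=80. Stack: []
LOAD_FAST v → push 80. Stack: [80]
RETURN_VALUE → return 80.

-1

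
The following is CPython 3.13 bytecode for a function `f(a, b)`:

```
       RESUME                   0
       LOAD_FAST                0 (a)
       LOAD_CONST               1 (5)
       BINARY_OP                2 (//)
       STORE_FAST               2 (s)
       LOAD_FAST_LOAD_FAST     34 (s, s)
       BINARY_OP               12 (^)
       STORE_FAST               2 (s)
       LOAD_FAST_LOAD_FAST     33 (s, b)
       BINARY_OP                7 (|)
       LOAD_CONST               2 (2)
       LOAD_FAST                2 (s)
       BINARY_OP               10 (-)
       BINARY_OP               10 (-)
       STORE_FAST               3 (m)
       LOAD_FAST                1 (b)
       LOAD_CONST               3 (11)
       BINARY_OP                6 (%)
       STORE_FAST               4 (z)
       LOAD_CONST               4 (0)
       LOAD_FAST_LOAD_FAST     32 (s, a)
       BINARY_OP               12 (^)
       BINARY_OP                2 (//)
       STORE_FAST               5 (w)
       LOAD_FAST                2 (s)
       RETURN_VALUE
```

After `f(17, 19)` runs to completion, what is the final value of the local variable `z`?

8

LOAD_FAST a → push 17. Stack: [17]
LOAD_CONST → push 5. Stack: [17, 5]
BINARY_OP // → 17 // 5 = 3. Stack: [3]
STORE_FAST s → s=3. Stack: []
LOAD_FAST_LOAD_FAST s,s → push 3,3. Stack: [3, 3]
BINARY_OP ^ → 3 ^ 3 = 0. Stack: [0]
STORE_FAST s → s=0. Stack: []
LOAD_FAST_LOAD_FAST s,b → push 0,19. Stack: [0, 19]
BINARY_OP | → 0 | 19 = 19. Stack: [19]
LOAD_CONST → push 2. Stack: [19, 2]
LOAD_FAST s → push 0. Stack: [19, 2, 0]
BINARY_OP - → 2 - 0 = 2. Stack: [19, 2]
BINARY_OP - → 19 - 2 = 17. Stack: [17]
STORE_FAST m → m=17. Stack: []
LOAD_FAST b → push 19. Stack: [19]
LOAD_CONST → push 11. Stack: [19, 11]
BINARY_OP % → 19 % 11 = 8. Stack: [8]
STORE_FAST z → z=8. Stack: []
LOAD_CONST → push 0. Stack: [0]
LOAD_FAST_LOAD_FAST s,a → push 0,17. Stack: [0, 0, 17]
BINARY_OP ^ → 0 ^ 17 = 17. Stack: [0, 17]
BINARY_OP // → 0 // 17 = 0. Stack: [0]
STORE_FAST w → w=0. Stack: []
LOAD_FAST s → push 0. Stack: [0]
RETURN_VALUE → return 0.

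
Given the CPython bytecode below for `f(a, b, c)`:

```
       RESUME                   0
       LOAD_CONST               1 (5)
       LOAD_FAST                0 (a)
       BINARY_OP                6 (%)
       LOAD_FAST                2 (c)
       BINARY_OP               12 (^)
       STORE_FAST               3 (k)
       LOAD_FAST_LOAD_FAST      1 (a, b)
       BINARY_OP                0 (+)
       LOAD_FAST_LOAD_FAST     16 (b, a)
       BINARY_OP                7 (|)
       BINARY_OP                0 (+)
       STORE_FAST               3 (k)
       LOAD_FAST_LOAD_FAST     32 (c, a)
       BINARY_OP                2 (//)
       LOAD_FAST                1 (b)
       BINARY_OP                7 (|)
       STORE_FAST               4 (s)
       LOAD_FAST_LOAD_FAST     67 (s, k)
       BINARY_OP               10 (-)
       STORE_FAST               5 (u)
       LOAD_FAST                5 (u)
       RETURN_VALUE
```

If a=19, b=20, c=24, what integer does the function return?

LOAD_CONST → push 5. Stack: [5]
LOAD_FAST a → push 19. Stack: [5, 19]
BINARY_OP % → 5 % 19 = 5. Stack: [5]
LOAD_FAST c → push 24. Stack: [5, 24]
BINARY_OP ^ → 5 ^ 24 = 29. Stack: [29]
STORE_FAST k → k=29. Stack: []
LOAD_FAST_LOAD_FAST a,b → push 19,20. Stack: [19, 20]
BINARY_OP + → 19 + 20 = 39. Stack: [39]
LOAD_FAST_LOAD_FAST b,a → push 20,19. Stack: [39, 20, 19]
BINARY_OP | → 20 | 19 = 23. Stack: [39, 23]
BINARY_OP + → 39 + 23 = 62. Stack: [62]
STORE_FAST k → k=62. Stack: []
LOAD_FAST_LOAD_FAST c,a → push 24,19. Stack: [24, 19]
BINARY_OP // → 24 // 19 = 1. Stack: [1]
LOAD_FAST b → push 20. Stack: [1, 20]
BINARY_OP | → 1 | 20 = 21. Stack: [21]
STORE_FAST s → s=21. Stack: []
LOAD_FAST_LOAD_FAST s,k → push 21,62. Stack: [21, 62]
BINARY_OP - → 21 - 62 = -41. Stack: [-41]
STORE_FAST u → u=-41. Stack: []
LOAD_FAST u → push -41. Stack: [-41]
RETURN_VALUE → return -41.

-41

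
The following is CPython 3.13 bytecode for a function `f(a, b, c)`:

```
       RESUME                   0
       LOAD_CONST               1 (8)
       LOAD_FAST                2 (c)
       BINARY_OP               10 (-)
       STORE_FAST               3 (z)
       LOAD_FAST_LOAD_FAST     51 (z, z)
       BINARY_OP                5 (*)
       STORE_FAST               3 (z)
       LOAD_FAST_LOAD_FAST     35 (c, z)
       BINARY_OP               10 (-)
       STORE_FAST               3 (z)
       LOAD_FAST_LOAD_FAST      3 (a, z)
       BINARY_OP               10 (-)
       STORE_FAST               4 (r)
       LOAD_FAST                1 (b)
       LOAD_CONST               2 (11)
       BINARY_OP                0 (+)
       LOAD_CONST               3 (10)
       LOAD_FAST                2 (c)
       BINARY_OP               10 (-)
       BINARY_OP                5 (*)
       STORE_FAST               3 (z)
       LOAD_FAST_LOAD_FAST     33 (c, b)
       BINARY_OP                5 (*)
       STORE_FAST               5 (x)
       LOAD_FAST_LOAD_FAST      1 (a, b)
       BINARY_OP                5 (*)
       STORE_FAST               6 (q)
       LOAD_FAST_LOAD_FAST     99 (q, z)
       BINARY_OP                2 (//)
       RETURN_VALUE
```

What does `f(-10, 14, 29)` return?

LOAD_CONST → push 8. Stack: [8]
LOAD_FAST c → push 29. Stack: [8, 29]
BINARY_OP - → 8 - 29 = -21. Stack: [-21]
STORE_FAST z → z=-21. Stack: []
LOAD_FAST_LOAD_FAST z,z → push -21,-21. Stack: [-21, -21]
BINARY_OP * → -21 * -21 = 441. Stack: [441]
STORE_FAST z → z=441. Stack: []
LOAD_FAST_LOAD_FAST c,z → push 29,441. Stack: [29, 441]
BINARY_OP - → 29 - 441 = -412. Stack: [-412]
STORE_FAST z → z=-412. Stack: []
LOAD_FAST_LOAD_FAST a,z → push -10,-412. Stack: [-10, -412]
BINARY_OP - → -10 - -412 = 402. Stack: [402]
STORE_FAST r → r=402. Stack: []
LOAD_FAST b → push 14. Stack: [14]
LOAD_CONST → push 11. Stack: [14, 11]
BINARY_OP + → 14 + 11 = 25. Stack: [25]
LOAD_CONST → push 10. Stack: [25, 10]
LOAD_FAST c → push 29. Stack: [25, 10, 29]
BINARY_OP - → 10 - 29 = -19. Stack: [25, -19]
BINARY_OP * → 25 * -19 = -475. Stack: [-475]
STORE_FAST z → z=-475. Stack: []
LOAD_FAST_LOAD_FAST c,b → push 29,14. Stack: [29, 14]
BINARY_OP * → 29 * 14 = 406. Stack: [406]
STORE_FAST x → x=406. Stack: []
LOAD_FAST_LOAD_FAST a,b → push -10,14. Stack: [-10, 14]
BINARY_OP * → -10 * 14 = -140. Stack: [-140]
STORE_FAST q → q=-140. Stack: []
LOAD_FAST_LOAD_FAST q,z → push -140,-475. Stack: [-140, -475]
BINARY_OP // → -140 // -475 = 0. Stack: [0]
RETURN_VALUE → return 0.

0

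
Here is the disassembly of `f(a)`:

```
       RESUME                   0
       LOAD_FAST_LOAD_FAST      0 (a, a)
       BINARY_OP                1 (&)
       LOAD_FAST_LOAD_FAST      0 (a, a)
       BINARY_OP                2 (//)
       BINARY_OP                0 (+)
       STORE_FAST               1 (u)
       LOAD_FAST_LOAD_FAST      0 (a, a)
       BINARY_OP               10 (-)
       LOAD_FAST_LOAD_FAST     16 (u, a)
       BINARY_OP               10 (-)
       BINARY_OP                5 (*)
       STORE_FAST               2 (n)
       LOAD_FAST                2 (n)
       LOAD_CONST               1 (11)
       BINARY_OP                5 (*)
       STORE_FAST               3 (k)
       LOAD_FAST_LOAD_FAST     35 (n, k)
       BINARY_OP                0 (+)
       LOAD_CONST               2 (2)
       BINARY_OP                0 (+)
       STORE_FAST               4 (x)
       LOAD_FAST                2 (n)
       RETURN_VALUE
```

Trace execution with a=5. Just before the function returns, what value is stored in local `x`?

LOAD_FAST_LOAD_FAST a,a → push 5,5. Stack: [5, 5]
BINARY_OP & → 5 & 5 = 5. Stack: [5]
LOAD_FAST_LOAD_FAST a,a → push 5,5. Stack: [5, 5, 5]
BINARY_OP // → 5 // 5 = 1. Stack: [5, 1]
BINARY_OP + → 5 + 1 = 6. Stack: [6]
STORE_FAST u → u=6. Stack: []
LOAD_FAST_LOAD_FAST a,a → push 5,5. Stack: [5, 5]
BINARY_OP - → 5 - 5 = 0. Stack: [0]
LOAD_FAST_LOAD_FAST u,a → push 6,5. Stack: [0, 6, 5]
BINARY_OP - → 6 - 5 = 1. Stack: [0, 1]
BINARY_OP * → 0 * 1 = 0. Stack: [0]
STORE_FAST n → n=0. Stack: []
LOAD_FAST n → push 0. Stack: [0]
LOAD_CONST → push 11. Stack: [0, 11]
BINARY_OP * → 0 * 11 = 0. Stack: [0]
STORE_FAST k → k=0. Stack: []
LOAD_FAST_LOAD_FAST n,k → push 0,0. Stack: [0, 0]
BINARY_OP + → 0 + 0 = 0. Stack: [0]
LOAD_CONST → push 2. Stack: [0, 2]
BINARY_OP + → 0 + 2 = 2. Stack: [2]
STORE_FAST x → x=2. Stack: []
LOAD_FAST n → push 0. Stack: [0]
RETURN_VALUE → return 0.

2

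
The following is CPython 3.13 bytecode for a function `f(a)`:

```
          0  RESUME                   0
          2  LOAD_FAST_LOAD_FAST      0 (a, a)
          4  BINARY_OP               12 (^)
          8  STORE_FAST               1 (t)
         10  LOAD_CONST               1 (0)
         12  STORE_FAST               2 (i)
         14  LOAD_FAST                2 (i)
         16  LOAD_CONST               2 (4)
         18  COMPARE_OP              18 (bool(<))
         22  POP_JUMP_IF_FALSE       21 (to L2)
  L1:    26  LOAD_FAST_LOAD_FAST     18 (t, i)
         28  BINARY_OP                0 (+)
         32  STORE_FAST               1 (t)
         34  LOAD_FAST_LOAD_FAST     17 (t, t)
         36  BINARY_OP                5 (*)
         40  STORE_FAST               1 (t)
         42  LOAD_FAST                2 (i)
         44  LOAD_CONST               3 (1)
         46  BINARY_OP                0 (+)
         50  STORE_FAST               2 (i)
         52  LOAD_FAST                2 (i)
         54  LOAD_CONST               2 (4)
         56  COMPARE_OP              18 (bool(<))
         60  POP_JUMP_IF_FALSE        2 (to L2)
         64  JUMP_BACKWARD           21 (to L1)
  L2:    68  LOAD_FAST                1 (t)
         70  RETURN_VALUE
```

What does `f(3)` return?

LOAD_FAST_LOAD_FAST a,a → push 3,3
BINARY_OP ^ → 3 ^ 3 = 0
STORE_FAST t → t=0
LOAD_CONST → push 0
STORE_FAST i → i=0
LOAD_FAST i → push 0
LOAD_CONST → push 4
COMPARE_OP bool(<) → 0 vs 4 = True
POP_JUMP_IF_FALSE → pop True; no jump
LOAD_FAST_LOAD_FAST t,i → push 0,0
BINARY_OP + → 0 + 0 = 0
STORE_FAST t → t=0
LOAD_FAST_LOAD_FAST t,t → push 0,0
BINARY_OP * → 0 * 0 = 0
STORE_FAST t → t=0
LOAD_FAST i → push 0
LOAD_CONST → push 1
BINARY_OP + → 0 + 1 = 1
STORE_FAST i → i=1
LOAD_FAST i → push 1
LOAD_CONST → push 4
COMPARE_OP bool(<) → 1 vs 4 = True
POP_JUMP_IF_FALSE → pop True; no jump
LOAD_FAST_LOAD_FAST t,i → push 0,1
BINARY_OP + → 0 + 1 = 1
STORE_FAST t → t=1
LOAD_FAST_LOAD_FAST t,t → push 1,1
BINARY_OP * → 1 * 1 = 1
STORE_FAST t → t=1
LOAD_FAST i → push 1
LOAD_CONST → push 1
BINARY_OP + → 1 + 1 = 2
STORE_FAST i → i=2
LOAD_FAST i → push 2
LOAD_CONST → push 4
COMPARE_OP bool(<) → 2 vs 4 = True
POP_JUMP_IF_FALSE → pop True; no jump
LOAD_FAST_LOAD_FAST t,i → push 1,2
BINARY_OP + → 1 + 2 = 3
STORE_FAST t → t=3
LOAD_FAST_LOAD_FAST t,t → push 3,3
BINARY_OP * → 3 * 3 = 9
STORE_FAST t → t=9
LOAD_FAST i → push 2
LOAD_CONST → push 1
BINARY_OP + → 2 + 1 = 3
STORE_FAST i → i=3
LOAD_FAST i → push 3
LOAD_CONST → push 4
COMPARE_OP bool(<) → 3 vs 4 = True
POP_JUMP_IF_FALSE → pop True; no jump
LOAD_FAST_LOAD_FAST t,i → push 9,3
BINARY_OP + → 9 + 3 = 12
STORE_FAST t → t=12
LOAD_FAST_LOAD_FAST t,t → push 12,12
BINARY_OP * → 12 * 12 = 144
STORE_FAST t → t=144
LOAD_FAST i → push 3
LOAD_CONST → push 1
BINARY_OP + → 3 + 1 = 4
STORE_FAST i → i=4
LOAD_FAST i → push 4
LOAD_CONST → push 4
COMPARE_OP bool(<) → 4 vs 4 = False
POP_JUMP_IF_FALSE → pop False; jump
LOAD_FAST t → push 144
RETURN_VALUE → return 144.

144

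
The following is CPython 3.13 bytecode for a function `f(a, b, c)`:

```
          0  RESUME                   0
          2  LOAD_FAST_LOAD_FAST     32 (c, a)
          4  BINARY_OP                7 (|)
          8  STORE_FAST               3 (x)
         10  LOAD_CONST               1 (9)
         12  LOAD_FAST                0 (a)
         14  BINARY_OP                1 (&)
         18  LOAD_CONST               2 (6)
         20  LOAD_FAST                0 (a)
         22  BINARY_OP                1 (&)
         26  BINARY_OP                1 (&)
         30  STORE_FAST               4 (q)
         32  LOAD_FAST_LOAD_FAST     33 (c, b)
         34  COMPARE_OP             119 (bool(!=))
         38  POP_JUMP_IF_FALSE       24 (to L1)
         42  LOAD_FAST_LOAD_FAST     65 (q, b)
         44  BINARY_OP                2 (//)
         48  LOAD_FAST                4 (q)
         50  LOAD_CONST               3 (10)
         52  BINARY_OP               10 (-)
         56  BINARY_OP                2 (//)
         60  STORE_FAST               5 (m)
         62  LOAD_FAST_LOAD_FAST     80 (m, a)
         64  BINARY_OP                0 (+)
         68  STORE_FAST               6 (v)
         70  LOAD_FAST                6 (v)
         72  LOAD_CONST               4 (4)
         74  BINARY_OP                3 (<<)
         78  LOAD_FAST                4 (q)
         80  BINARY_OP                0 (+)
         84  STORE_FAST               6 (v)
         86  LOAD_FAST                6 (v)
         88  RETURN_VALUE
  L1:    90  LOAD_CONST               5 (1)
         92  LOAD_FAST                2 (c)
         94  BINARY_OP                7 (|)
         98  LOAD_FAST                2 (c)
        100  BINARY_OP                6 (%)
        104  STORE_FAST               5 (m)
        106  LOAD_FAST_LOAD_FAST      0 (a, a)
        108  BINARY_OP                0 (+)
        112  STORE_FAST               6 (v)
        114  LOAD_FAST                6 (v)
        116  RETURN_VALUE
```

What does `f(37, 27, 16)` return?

592

LOAD_FAST_LOAD_FAST c,a → push 16,37. Stack: [16, 37]
BINARY_OP | → 16 | 37 = 53. Stack: [53]
STORE_FAST x → x=53. Stack: []
LOAD_CONST → push 9. Stack: [9]
LOAD_FAST a → push 37. Stack: [9, 37]
BINARY_OP & → 9 & 37 = 1. Stack: [1]
LOAD_CONST → push 6. Stack: [1, 6]
LOAD_FAST a → push 37. Stack: [1, 6, 37]
BINARY_OP & → 6 & 37 = 4. Stack: [1, 4]
BINARY_OP & → 1 & 4 = 0. Stack: [0]
STORE_FAST q → q=0. Stack: []
LOAD_FAST_LOAD_FAST c,b → push 16,27. Stack: [16, 27]
COMPARE_OP bool(!=) → 16 vs 27 = True. Stack: [True]
POP_JUMP_IF_FALSE → pop True; no jump. Stack: []
LOAD_FAST_LOAD_FAST q,b → push 0,27. Stack: [0, 27]
BINARY_OP // → 0 // 27 = 0. Stack: [0]
LOAD_FAST q → push 0. Stack: [0, 0]
LOAD_CONST → push 10. Stack: [0, 0, 10]
BINARY_OP - → 0 - 10 = -10. Stack: [0, -10]
BINARY_OP // → 0 // -10 = 0. Stack: [0]
STORE_FAST m → m=0. Stack: []
LOAD_FAST_LOAD_FAST m,a → push 0,37. Stack: [0, 37]
BINARY_OP + → 0 + 37 = 37. Stack: [37]
STORE_FAST v → v=37. Stack: []
LOAD_FAST v → push 37. Stack: [37]
LOAD_CONST → push 4. Stack: [37, 4]
BINARY_OP << → 37 << 4 = 592. Stack: [592]
LOAD_FAST q → push 0. Stack: [592, 0]
BINARY_OP + → 592 + 0 = 592. Stack: [592]
STORE_FAST v → v=592. Stack: []
LOAD_FAST v → push 592. Stack: [592]
RETURN_VALUE → return 592.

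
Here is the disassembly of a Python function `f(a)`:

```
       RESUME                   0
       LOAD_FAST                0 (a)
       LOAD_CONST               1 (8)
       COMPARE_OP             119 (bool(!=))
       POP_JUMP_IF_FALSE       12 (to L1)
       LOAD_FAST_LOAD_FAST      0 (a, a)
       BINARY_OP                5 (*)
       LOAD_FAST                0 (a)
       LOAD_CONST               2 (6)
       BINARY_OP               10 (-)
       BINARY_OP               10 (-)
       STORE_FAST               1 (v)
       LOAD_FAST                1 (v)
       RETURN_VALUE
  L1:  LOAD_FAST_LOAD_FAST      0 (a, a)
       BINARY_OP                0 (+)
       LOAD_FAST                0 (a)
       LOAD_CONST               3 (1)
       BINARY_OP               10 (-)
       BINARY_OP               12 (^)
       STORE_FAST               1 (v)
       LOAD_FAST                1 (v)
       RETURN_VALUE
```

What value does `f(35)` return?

LOAD_FAST a → push 35. Stack: [35]
LOAD_CONST → push 8. Stack: [35, 8]
COMPARE_OP bool(!=) → 35 vs 8 = True. Stack: [True]
POP_JUMP_IF_FALSE → pop True; no jump. Stack: []
LOAD_FAST_LOAD_FAST a,a → push 35,35. Stack: [35, 35]
BINARY_OP * → 35 * 35 = 1225. Stack: [1225]
LOAD_FAST a → push 35. Stack: [1225, 35]
LOAD_CONST → push 6. Stack: [1225, 35, 6]
BINARY_OP - → 35 - 6 = 29. Stack: [1225, 29]
BINARY_OP - → 1225 - 29 = 1196. Stack: [1196]
STORE_FAST v → v=1196. Stack: []
LOAD_FAST v → push 1196. Stack: [1196]
RETURN_VALUE → return 1196.

1196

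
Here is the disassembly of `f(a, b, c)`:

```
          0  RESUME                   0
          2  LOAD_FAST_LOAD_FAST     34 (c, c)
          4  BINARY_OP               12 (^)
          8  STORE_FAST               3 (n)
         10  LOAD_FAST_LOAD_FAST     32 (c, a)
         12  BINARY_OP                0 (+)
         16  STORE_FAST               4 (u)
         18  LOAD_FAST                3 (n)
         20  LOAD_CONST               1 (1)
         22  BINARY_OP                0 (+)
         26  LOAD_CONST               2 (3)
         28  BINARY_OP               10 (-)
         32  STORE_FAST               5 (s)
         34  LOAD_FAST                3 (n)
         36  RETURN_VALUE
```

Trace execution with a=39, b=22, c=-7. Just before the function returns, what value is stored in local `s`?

LOAD_FAST_LOAD_FAST c,c → push -7,-7. Stack: [-7, -7]
BINARY_OP ^ → -7 ^ -7 = 0. Stack: [0]
STORE_FAST n → n=0. Stack: []
LOAD_FAST_LOAD_FAST c,a → push -7,39. Stack: [-7, 39]
BINARY_OP + → -7 + 39 = 32. Stack: [32]
STORE_FAST u → u=32. Stack: []
LOAD_FAST n → push 0. Stack: [0]
LOAD_CONST → push 1. Stack: [0, 1]
BINARY_OP + → 0 + 1 = 1. Stack: [1]
LOAD_CONST → push 3. Stack: [1, 3]
BINARY_OP - → 1 - 3 = -2. Stack: [-2]
STORE_FAST s → s=-2. Stack: []
LOAD_FAST n → push 0. Stack: [0]
RETURN_VALUE → return 0.

-2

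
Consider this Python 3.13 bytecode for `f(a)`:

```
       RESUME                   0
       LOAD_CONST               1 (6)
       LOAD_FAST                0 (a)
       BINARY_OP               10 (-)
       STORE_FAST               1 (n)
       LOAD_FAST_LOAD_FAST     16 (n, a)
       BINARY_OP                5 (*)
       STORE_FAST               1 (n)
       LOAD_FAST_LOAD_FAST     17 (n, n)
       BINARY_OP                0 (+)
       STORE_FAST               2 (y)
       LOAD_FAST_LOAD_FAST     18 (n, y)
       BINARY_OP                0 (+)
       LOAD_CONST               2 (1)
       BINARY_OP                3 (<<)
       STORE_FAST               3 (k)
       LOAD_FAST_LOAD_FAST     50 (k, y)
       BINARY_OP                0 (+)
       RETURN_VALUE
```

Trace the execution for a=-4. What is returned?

LOAD_CONST → push 6. Stack: [6]
LOAD_FAST a → push -4. Stack: [6, -4]
BINARY_OP - → 6 - -4 = 10. Stack: [10]
STORE_FAST n → n=10. Stack: []
LOAD_FAST_LOAD_FAST n,a → push 10,-4. Stack: [10, -4]
BINARY_OP * → 10 * -4 = -40. Stack: [-40]
STORE_FAST n → n=-40. Stack: []
LOAD_FAST_LOAD_FAST n,n → push -40,-40. Stack: [-40, -40]
BINARY_OP + → -40 + -40 = -80. Stack: [-80]
STORE_FAST y → y=-80. Stack: []
LOAD_FAST_LOAD_FAST n,y → push -40,-80. Stack: [-40, -80]
BINARY_OP + → -40 + -80 = -120. Stack: [-120]
LOAD_CONST → push 1. Stack: [-120, 1]
BINARY_OP << → -120 << 1 = -240. Stack: [-240]
STORE_FAST k → k=-240. Stack: []
LOAD_FAST_LOAD_FAST k,y → push -240,-80. Stack: [-240, -80]
BINARY_OP + → -240 + -80 = -320. Stack: [-320]
RETURN_VALUE → return -320.

-320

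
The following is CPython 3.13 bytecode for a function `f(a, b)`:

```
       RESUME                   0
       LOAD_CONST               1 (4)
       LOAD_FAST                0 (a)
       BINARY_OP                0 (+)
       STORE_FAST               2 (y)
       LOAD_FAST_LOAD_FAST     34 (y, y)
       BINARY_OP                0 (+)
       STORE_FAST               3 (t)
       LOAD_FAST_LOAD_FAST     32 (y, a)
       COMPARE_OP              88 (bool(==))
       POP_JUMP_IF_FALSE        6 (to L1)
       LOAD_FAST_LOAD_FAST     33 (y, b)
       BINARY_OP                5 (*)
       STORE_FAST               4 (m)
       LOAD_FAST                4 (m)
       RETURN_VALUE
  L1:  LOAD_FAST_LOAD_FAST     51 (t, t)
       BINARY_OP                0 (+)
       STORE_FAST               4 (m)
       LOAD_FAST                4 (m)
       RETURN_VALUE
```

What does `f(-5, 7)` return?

LOAD_CONST → push 4. Stack: [4]
LOAD_FAST a → push -5. Stack: [4, -5]
BINARY_OP + → 4 + -5 = -1. Stack: [-1]
STORE_FAST y → y=-1. Stack: []
LOAD_FAST_LOAD_FAST y,y → push -1,-1. Stack: [-1, -1]
BINARY_OP + → -1 + -1 = -2. Stack: [-2]
STORE_FAST t → t=-2. Stack: []
LOAD_FAST_LOAD_FAST y,a → push -1,-5. Stack: [-1, -5]
COMPARE_OP bool(==) → -1 vs -5 = False. Stack: [False]
POP_JUMP_IF_FALSE → pop False; jump. Stack: []
LOAD_FAST_LOAD_FAST t,t → push -2,-2. Stack: [-2, -2]
BINARY_OP + → -2 + -2 = -4. Stack: [-4]
STORE_FAST m → m=-4. Stack: []
LOAD_FAST m → push -4. Stack: [-4]
RETURN_VALUE → return -4.

-4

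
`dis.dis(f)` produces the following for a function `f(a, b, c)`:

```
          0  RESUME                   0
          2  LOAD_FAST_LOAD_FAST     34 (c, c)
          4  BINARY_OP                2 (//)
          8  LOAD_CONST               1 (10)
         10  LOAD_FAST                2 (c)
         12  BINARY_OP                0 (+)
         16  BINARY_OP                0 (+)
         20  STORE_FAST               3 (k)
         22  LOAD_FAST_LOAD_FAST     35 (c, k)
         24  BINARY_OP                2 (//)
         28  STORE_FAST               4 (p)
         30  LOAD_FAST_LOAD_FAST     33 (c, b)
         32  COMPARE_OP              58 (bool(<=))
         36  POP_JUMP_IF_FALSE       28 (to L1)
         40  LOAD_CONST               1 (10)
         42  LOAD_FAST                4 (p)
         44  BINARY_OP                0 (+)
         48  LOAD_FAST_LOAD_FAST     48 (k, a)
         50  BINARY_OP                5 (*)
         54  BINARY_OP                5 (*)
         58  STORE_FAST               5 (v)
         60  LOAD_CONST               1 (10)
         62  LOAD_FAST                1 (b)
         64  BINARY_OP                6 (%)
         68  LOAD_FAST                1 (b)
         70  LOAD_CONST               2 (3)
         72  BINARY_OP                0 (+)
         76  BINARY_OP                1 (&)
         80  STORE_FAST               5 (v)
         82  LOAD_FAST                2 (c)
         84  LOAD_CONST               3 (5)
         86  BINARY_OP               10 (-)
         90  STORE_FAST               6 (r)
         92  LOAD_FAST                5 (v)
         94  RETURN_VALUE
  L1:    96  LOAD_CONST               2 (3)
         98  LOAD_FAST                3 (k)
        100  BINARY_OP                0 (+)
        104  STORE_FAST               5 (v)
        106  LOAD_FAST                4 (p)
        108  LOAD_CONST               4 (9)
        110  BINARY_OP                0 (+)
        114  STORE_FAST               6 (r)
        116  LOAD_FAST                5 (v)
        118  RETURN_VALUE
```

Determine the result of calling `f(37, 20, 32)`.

LOAD_FAST_LOAD_FAST c,c → push 32,32. Stack: [32, 32]
BINARY_OP // → 32 // 32 = 1. Stack: [1]
LOAD_CONST → push 10. Stack: [1, 10]
LOAD_FAST c → push 32. Stack: [1, 10, 32]
BINARY_OP + → 10 + 32 = 42. Stack: [1, 42]
BINARY_OP + → 1 + 42 = 43. Stack: [43]
STORE_FAST k → k=43. Stack: []
LOAD_FAST_LOAD_FAST c,k → push 32,43. Stack: [32, 43]
BINARY_OP // → 32 // 43 = 0. Stack: [0]
STORE_FAST p → p=0. Stack: []
LOAD_FAST_LOAD_FAST c,b → push 32,20. Stack: [32, 20]
COMPARE_OP bool(<=) → 32 vs 20 = False. Stack: [False]
POP_JUMP_IF_FALSE → pop False; jump. Stack: []
LOAD_CONST → push 3. Stack: [3]
LOAD_FAST k → push 43. Stack: [3, 43]
BINARY_OP + → 3 + 43 = 46. Stack: [46]
STORE_FAST v → v=46. Stack: []
LOAD_FAST p → push 0. Stack: [0]
LOAD_CONST → push 9. Stack: [0, 9]
BINARY_OP + → 0 + 9 = 9. Stack: [9]
STORE_FAST r → r=9. Stack: []
LOAD_FAST v → push 46. Stack: [46]
RETURN_VALUE → return 46.

46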